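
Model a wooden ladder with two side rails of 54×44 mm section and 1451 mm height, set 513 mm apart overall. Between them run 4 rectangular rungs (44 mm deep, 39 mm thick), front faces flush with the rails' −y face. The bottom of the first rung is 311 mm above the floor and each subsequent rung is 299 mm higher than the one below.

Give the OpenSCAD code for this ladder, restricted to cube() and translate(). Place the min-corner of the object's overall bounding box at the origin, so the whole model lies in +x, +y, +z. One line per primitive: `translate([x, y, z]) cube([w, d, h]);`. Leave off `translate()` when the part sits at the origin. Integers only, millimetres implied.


cube([54, 44, 1451]);
translate([459, 0, 0]) cube([54, 44, 1451]);
translate([54, 0, 311]) cube([405, 44, 39]);
translate([54, 0, 610]) cube([405, 44, 39]);
translate([54, 0, 909]) cube([405, 44, 39]);
translate([54, 0, 1208]) cube([405, 44, 39]);


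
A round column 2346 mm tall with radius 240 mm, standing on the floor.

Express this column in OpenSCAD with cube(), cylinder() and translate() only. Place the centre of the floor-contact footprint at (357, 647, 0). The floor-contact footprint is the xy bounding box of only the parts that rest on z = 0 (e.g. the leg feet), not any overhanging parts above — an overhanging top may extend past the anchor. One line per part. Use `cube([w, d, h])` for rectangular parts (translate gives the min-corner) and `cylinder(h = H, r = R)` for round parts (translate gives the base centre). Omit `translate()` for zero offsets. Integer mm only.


translate([357, 647, 0]) cylinder(h = 2346, r = 240);


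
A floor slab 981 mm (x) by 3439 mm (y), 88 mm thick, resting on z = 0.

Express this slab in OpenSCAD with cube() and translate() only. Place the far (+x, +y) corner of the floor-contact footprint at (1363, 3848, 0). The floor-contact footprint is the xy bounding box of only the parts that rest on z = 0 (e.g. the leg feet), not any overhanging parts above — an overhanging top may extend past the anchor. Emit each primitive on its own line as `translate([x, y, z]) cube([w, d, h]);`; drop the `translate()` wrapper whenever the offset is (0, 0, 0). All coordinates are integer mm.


translate([382, 409, 0]) cube([981, 3439, 88]);


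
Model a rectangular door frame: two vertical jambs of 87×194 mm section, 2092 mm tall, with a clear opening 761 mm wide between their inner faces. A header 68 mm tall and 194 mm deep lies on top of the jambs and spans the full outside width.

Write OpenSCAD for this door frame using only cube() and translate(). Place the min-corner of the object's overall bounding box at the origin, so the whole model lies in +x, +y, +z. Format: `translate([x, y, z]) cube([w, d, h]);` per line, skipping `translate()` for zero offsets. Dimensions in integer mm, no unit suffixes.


cube([87, 194, 2092]);
translate([848, 0, 0]) cube([87, 194, 2092]);
translate([0, 0, 2092]) cube([935, 194, 68]);


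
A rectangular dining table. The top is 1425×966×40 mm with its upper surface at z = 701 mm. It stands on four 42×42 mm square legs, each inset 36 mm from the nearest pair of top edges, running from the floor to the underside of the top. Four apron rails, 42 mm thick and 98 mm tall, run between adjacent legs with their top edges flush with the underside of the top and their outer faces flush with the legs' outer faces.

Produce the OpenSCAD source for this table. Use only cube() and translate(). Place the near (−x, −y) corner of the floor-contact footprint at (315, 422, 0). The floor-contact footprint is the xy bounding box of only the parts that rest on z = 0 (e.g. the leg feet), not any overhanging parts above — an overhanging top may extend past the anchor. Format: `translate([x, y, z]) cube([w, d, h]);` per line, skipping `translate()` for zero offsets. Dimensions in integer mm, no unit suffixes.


translate([279, 386, 661]) cube([1425, 966, 40]);
translate([315, 422, 0]) cube([42, 42, 661]);
translate([1626, 422, 0]) cube([42, 42, 661]);
translate([315, 1274, 0]) cube([42, 42, 661]);
translate([1626, 1274, 0]) cube([42, 42, 661]);
translate([357, 422, 563]) cube([1269, 42, 98]);
translate([357, 1274, 563]) cube([1269, 42, 98]);
translate([315, 464, 563]) cube([42, 810, 98]);
translate([1626, 464, 563]) cube([42, 810, 98]);


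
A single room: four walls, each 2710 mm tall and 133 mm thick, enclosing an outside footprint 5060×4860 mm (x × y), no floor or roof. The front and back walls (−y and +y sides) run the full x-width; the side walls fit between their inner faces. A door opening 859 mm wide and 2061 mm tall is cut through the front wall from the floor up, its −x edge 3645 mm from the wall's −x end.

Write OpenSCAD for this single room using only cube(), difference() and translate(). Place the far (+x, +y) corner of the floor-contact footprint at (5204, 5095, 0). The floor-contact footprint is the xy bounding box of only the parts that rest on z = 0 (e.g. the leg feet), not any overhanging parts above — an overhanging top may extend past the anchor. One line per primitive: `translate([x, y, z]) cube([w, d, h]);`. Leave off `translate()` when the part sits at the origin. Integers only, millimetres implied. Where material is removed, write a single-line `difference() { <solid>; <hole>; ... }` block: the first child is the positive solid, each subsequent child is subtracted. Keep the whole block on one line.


difference() { translate([144, 235, 0]) cube([5060, 133, 2710]); translate([3789, 235, 0]) cube([859, 133, 2061]); }
translate([144, 4962, 0]) cube([5060, 133, 2710]);
translate([144, 368, 0]) cube([133, 4594, 2710]);
translate([5071, 368, 0]) cube([133, 4594, 2710]);


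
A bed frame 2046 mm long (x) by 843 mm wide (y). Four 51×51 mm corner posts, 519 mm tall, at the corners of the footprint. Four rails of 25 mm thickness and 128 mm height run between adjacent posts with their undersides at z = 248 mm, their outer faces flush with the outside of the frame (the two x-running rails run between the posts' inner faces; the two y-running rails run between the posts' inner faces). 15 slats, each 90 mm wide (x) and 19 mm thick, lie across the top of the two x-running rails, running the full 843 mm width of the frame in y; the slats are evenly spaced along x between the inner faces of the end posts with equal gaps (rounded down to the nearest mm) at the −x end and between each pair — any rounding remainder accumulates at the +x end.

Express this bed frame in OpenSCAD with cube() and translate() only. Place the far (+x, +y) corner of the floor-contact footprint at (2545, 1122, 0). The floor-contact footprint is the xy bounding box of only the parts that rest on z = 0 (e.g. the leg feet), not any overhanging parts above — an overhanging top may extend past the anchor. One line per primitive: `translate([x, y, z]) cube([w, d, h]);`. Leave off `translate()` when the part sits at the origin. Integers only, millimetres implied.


// slat z = rail_z + rail_h = 248 + 128 = 376
// slat gap = ⌊(1944 − 15·90) / 16⌋ = 37
translate([499, 279, 0]) cube([51, 51, 519]);
translate([499, 1071, 0]) cube([51, 51, 519]);
translate([2494, 279, 0]) cube([51, 51, 519]);
translate([2494, 1071, 0]) cube([51, 51, 519]);
translate([550, 279, 248]) cube([1944, 25, 128]);
translate([550, 1097, 248]) cube([1944, 25, 128]);
translate([499, 330, 248]) cube([25, 741, 128]);
translate([2520, 330, 248]) cube([25, 741, 128]);
translate([587, 279, 376]) cube([90, 843, 19]);
translate([714, 279, 376]) cube([90, 843, 19]);
translate([841, 279, 376]) cube([90, 843, 19]);
translate([968, 279, 376]) cube([90, 843, 19]);
translate([1095, 279, 376]) cube([90, 843, 19]);
translate([1222, 279, 376]) cube([90, 843, 19]);
translate([1349, 279, 376]) cube([90, 843, 19]);
translate([1476, 279, 376]) cube([90, 843, 19]);
translate([1603, 279, 376]) cube([90, 843, 19]);
translate([1730, 279, 376]) cube([90, 843, 19]);
translate([1857, 279, 376]) cube([90, 843, 19]);
translate([1984, 279, 376]) cube([90, 843, 19]);
translate([2111, 279, 376]) cube([90, 843, 19]);
translate([2238, 279, 376]) cube([90, 843, 19]);
translate([2365, 279, 376]) cube([90, 843, 19]);


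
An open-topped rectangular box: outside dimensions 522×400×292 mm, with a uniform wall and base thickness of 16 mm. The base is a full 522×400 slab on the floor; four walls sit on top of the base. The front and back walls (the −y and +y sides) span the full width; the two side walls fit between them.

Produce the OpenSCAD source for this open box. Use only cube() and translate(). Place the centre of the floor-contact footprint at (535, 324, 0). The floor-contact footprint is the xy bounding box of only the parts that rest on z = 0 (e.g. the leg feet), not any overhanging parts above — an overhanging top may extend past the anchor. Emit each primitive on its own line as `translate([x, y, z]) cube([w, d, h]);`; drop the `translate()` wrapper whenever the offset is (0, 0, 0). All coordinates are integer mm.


translate([274, 124, 0]) cube([522, 400, 16]);
translate([274, 124, 16]) cube([522, 16, 276]);
translate([274, 508, 16]) cube([522, 16, 276]);
translate([274, 140, 16]) cube([16, 368, 276]);
translate([780, 140, 16]) cube([16, 368, 276]);


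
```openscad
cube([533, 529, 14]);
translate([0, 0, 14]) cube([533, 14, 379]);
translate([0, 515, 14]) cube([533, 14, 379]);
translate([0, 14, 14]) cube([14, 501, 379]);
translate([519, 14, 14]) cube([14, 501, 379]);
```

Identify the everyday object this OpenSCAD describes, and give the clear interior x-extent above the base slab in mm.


An open box. The internal width is 505 mm.

A 533×529 base slab with four walls standing on it — an open box. The base is 533 mm wide and the walls are 14 mm thick, so the internal width is 533 − 2 × 14 = 505 mm.


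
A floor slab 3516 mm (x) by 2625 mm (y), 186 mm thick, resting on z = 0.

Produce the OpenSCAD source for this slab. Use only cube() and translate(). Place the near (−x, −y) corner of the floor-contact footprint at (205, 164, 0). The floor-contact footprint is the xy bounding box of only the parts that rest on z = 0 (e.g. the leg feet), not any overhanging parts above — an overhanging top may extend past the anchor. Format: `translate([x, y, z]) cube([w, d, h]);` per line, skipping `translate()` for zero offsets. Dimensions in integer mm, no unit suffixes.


translate([205, 164, 0]) cube([3516, 2625, 186]);


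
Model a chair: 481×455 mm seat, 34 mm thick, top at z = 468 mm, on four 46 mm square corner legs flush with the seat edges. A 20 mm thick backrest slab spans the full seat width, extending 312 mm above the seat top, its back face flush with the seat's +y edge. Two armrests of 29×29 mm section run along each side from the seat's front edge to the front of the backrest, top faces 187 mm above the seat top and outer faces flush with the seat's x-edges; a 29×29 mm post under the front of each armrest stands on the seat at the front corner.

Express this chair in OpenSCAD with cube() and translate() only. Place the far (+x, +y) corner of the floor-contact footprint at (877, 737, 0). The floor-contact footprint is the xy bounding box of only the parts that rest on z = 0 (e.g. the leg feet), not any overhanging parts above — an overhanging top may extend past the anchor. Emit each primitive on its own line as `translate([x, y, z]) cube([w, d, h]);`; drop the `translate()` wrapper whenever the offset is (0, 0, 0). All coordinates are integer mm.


translate([396, 282, 434]) cube([481, 455, 34]);
translate([396, 282, 0]) cube([46, 46, 434]);
translate([831, 282, 0]) cube([46, 46, 434]);
translate([396, 691, 0]) cube([46, 46, 434]);
translate([831, 691, 0]) cube([46, 46, 434]);
translate([396, 717, 468]) cube([481, 20, 312]);
translate([396, 282, 626]) cube([29, 435, 29]);
translate([848, 282, 626]) cube([29, 435, 29]);
translate([396, 282, 468]) cube([29, 29, 158]);
translate([848, 282, 468]) cube([29, 29, 158]);


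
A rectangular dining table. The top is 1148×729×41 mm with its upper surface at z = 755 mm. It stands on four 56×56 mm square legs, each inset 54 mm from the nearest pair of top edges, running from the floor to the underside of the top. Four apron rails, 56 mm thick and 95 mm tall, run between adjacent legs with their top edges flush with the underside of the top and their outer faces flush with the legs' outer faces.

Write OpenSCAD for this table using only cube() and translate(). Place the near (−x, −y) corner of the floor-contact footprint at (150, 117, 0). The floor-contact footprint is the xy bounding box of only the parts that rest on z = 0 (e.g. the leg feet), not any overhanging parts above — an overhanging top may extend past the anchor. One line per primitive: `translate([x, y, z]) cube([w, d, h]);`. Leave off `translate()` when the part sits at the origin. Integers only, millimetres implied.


// leg_h = 755 - 41 = 714
// apron z = 714 - 95 = 619
translate([96, 63, 714]) cube([1148, 729, 41]);
translate([150, 117, 0]) cube([56, 56, 714]);
translate([1134, 117, 0]) cube([56, 56, 714]);
translate([150, 682, 0]) cube([56, 56, 714]);
translate([1134, 682, 0]) cube([56, 56, 714]);
translate([206, 117, 619]) cube([928, 56, 95]);
translate([206, 682, 619]) cube([928, 56, 95]);
translate([150, 173, 619]) cube([56, 509, 95]);
translate([1134, 173, 619]) cube([56, 509, 95]);


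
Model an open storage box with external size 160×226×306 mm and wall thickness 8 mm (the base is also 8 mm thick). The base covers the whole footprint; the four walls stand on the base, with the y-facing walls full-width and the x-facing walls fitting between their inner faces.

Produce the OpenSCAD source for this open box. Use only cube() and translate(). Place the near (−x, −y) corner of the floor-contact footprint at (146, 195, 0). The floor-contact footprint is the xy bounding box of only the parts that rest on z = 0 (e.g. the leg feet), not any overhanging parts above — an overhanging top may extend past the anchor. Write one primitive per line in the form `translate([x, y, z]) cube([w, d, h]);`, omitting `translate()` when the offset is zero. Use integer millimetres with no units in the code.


translate([146, 195, 0]) cube([160, 226, 8]);
translate([146, 195, 8]) cube([160, 8, 298]);
translate([146, 413, 8]) cube([160, 8, 298]);
translate([146, 203, 8]) cube([8, 210, 298]);
translate([298, 203, 8]) cube([8, 210, 298]);


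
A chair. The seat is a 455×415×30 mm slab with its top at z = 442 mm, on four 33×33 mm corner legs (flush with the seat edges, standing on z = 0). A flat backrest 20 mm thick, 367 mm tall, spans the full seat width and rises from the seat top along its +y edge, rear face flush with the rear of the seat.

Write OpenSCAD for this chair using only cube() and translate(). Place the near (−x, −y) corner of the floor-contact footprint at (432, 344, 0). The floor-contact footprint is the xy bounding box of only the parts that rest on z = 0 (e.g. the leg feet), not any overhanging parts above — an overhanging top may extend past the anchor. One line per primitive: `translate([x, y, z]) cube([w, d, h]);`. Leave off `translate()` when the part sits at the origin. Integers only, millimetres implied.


// leg_h = 442 - 30 = 412
translate([432, 344, 412]) cube([455, 415, 30]);
translate([432, 344, 0]) cube([33, 33, 412]);
translate([854, 344, 0]) cube([33, 33, 412]);
translate([432, 726, 0]) cube([33, 33, 412]);
translate([854, 726, 0]) cube([33, 33, 412]);
translate([432, 739, 442]) cube([455, 20, 367]);


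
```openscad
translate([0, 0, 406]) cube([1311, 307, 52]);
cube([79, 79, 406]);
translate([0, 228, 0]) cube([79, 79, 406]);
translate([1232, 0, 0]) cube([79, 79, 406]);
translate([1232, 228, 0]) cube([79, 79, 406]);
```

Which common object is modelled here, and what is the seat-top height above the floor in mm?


A bench. The seat-top height is 458 mm.

A long slab on four corner posts — a bench. The slab sits at z = 406 with thickness 52, so the top is 406 + 52 = 458 mm.


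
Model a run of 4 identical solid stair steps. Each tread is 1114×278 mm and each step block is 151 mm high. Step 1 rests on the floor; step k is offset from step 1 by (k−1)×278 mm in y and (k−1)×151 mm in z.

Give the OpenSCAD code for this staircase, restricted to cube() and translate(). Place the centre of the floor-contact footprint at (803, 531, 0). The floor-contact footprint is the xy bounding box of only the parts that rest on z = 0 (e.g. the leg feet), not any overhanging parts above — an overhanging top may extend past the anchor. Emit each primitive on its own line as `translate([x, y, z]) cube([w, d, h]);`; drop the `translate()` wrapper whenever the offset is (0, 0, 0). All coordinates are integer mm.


translate([246, 392, 0]) cube([1114, 278, 151]);
translate([246, 670, 151]) cube([1114, 278, 151]);
translate([246, 948, 302]) cube([1114, 278, 151]);
translate([246, 1226, 453]) cube([1114, 278, 151]);


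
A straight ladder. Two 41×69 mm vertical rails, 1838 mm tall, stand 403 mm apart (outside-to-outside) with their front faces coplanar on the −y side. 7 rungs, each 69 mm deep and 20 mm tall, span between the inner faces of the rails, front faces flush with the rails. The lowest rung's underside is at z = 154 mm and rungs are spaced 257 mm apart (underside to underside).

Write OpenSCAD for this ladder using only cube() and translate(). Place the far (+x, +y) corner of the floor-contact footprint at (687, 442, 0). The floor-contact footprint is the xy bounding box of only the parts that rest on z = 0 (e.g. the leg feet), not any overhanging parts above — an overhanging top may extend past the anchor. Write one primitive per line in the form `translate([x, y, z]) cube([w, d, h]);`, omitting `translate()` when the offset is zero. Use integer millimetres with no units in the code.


translate([284, 373, 0]) cube([41, 69, 1838]);
translate([646, 373, 0]) cube([41, 69, 1838]);
translate([325, 373, 154]) cube([321, 69, 20]);
translate([325, 373, 411]) cube([321, 69, 20]);
translate([325, 373, 668]) cube([321, 69, 20]);
translate([325, 373, 925]) cube([321, 69, 20]);
translate([325, 373, 1182]) cube([321, 69, 20]);
translate([325, 373, 1439]) cube([321, 69, 20]);
translate([325, 373, 1696]) cube([321, 69, 20]);


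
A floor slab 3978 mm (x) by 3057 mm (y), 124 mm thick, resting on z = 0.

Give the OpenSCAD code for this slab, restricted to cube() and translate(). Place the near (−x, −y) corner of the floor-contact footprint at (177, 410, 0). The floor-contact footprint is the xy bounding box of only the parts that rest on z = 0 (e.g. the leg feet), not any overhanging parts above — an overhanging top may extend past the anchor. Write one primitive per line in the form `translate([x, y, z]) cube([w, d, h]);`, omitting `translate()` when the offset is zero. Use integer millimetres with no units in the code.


translate([177, 410, 0]) cube([3978, 3057, 124]);


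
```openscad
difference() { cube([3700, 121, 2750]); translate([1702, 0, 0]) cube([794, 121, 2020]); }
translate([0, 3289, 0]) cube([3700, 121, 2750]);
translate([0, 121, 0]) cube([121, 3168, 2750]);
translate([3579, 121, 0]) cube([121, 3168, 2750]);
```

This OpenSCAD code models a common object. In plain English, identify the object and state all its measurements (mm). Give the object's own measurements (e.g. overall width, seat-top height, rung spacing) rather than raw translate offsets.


A single room: four walls, each 2750 mm tall and 121 mm thick, enclosing an outside footprint 3700×3410 mm (x × y), no floor or roof. The front and back walls (−y and +y sides) run the full x-width; the side walls fit between their inner faces. A door opening 794 mm wide and 2020 mm tall is cut through the front wall from the floor up, its −x edge 1702 mm from the wall's −x end.


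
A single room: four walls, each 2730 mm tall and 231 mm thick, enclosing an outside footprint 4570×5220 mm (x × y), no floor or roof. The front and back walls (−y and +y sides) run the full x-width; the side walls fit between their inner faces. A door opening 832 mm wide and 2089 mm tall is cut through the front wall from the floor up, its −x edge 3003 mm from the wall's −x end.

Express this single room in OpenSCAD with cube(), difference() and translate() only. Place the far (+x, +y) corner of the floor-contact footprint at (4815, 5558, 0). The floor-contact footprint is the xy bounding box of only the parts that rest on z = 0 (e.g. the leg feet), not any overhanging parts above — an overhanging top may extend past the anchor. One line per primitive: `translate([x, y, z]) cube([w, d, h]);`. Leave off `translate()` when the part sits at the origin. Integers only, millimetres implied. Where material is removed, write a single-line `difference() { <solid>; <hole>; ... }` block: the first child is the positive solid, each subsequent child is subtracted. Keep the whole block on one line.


difference() { translate([245, 338, 0]) cube([4570, 231, 2730]); translate([3248, 338, 0]) cube([832, 231, 2089]); }
translate([245, 5327, 0]) cube([4570, 231, 2730]);
translate([245, 569, 0]) cube([231, 4758, 2730]);
translate([4584, 569, 0]) cube([231, 4758, 2730]);


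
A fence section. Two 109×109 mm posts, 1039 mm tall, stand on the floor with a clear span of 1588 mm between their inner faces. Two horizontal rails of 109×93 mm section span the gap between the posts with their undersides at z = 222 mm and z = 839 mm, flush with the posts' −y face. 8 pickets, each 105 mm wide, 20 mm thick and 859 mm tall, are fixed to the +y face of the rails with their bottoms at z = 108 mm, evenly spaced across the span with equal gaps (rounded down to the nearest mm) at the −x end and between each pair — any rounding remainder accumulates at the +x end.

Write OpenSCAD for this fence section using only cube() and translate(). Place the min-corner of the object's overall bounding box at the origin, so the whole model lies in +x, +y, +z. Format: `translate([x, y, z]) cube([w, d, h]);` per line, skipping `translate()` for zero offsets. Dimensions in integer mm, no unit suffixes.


cube([109, 109, 1039]);
translate([1697, 0, 0]) cube([109, 109, 1039]);
translate([109, 0, 222]) cube([1588, 109, 93]);
translate([109, 0, 839]) cube([1588, 109, 93]);
translate([192, 109, 108]) cube([105, 20, 859]);
translate([380, 109, 108]) cube([105, 20, 859]);
translate([568, 109, 108]) cube([105, 20, 859]);
translate([756, 109, 108]) cube([105, 20, 859]);
translate([944, 109, 108]) cube([105, 20, 859]);
translate([1132, 109, 108]) cube([105, 20, 859]);
translate([1320, 109, 108]) cube([105, 20, 859]);
translate([1508, 109, 108]) cube([105, 20, 859]);


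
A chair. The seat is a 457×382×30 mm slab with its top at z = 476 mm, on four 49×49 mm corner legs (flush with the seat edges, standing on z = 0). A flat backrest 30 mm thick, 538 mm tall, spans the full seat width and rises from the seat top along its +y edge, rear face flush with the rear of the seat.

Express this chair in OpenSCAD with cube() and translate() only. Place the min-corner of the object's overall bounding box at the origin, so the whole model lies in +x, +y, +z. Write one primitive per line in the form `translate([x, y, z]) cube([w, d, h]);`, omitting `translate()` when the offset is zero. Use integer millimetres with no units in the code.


// leg_h = 476 - 30 = 446
translate([0, 0, 446]) cube([457, 382, 30]);
cube([49, 49, 446]);
translate([408, 0, 0]) cube([49, 49, 446]);
translate([0, 333, 0]) cube([49, 49, 446]);
translate([408, 333, 0]) cube([49, 49, 446]);
translate([0, 352, 476]) cube([457, 30, 538]);


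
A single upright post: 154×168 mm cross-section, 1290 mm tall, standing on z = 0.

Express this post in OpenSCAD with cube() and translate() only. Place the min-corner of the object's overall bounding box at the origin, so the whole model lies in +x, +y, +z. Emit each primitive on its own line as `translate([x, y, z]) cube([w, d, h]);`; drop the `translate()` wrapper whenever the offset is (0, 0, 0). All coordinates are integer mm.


cube([154, 168, 1290]);


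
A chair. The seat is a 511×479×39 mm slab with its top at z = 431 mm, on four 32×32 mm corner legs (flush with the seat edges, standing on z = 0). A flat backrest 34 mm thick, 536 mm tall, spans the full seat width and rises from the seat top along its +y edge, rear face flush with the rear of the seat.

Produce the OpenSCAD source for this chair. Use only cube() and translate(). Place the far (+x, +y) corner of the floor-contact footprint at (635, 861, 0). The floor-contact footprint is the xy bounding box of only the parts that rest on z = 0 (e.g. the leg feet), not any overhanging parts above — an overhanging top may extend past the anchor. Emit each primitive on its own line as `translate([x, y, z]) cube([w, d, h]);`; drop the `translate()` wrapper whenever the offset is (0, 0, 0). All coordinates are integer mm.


translate([124, 382, 392]) cube([511, 479, 39]);
translate([124, 382, 0]) cube([32, 32, 392]);
translate([603, 382, 0]) cube([32, 32, 392]);
translate([124, 829, 0]) cube([32, 32, 392]);
translate([603, 829, 0]) cube([32, 32, 392]);
translate([124, 827, 431]) cube([511, 34, 536]);


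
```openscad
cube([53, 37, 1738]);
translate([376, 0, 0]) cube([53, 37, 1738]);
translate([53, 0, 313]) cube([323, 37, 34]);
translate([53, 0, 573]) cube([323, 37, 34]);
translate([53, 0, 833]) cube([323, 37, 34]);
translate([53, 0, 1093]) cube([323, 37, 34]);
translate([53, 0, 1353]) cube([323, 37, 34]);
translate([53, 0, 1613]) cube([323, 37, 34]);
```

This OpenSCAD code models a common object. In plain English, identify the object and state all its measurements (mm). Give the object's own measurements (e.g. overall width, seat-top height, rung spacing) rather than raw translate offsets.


A straight ladder. Two 53×37 mm vertical rails, 1738 mm tall, stand 429 mm apart (outside-to-outside) with their front faces coplanar on the −y side. 6 rungs, each 37 mm deep and 34 mm tall, span between the inner faces of the rails, front faces flush with the rails. The lowest rung's underside is at z = 313 mm and rungs are spaced 260 mm apart (underside to underside).


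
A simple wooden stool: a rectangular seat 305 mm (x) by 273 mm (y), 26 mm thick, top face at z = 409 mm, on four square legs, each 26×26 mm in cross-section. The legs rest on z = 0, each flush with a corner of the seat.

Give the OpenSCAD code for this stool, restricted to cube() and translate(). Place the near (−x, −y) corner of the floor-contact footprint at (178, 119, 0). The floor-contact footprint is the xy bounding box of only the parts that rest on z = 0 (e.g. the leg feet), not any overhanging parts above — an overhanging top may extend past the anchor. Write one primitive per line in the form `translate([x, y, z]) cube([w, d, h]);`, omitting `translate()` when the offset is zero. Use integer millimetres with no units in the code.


// leg_h = 409 - 26 = 383
translate([178, 119, 383]) cube([305, 273, 26]);
translate([178, 119, 0]) cube([26, 26, 383]);
translate([457, 119, 0]) cube([26, 26, 383]);
translate([178, 366, 0]) cube([26, 26, 383]);
translate([457, 366, 0]) cube([26, 26, 383]);


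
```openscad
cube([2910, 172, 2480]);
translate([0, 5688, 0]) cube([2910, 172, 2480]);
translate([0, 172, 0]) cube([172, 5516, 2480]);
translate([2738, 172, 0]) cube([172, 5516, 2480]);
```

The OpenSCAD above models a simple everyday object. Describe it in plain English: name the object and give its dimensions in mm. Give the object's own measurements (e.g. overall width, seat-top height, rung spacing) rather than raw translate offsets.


The wall frame of a small rectangular building: four walls, each 2480 mm tall and 172 mm thick, enclosing a footprint 2910 mm (x) by 5860 mm (y) outside-to-outside, with no floor or roof. The front and back walls (the −y and +y sides) span the full width; the two side walls fit between them.


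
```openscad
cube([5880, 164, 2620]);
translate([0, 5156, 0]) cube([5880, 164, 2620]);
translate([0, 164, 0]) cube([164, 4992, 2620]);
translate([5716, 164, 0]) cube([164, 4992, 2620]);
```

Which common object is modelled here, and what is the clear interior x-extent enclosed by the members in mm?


A house (or room) frame. The interior width is 5552 mm.

Four 2620 mm walls enclosing a rectangle with no floor or roof — a room or house frame. Outside width is 5880 mm and wall thickness is 164 mm, so the interior width is 5880 − 2 × 164 = 5552 mm.


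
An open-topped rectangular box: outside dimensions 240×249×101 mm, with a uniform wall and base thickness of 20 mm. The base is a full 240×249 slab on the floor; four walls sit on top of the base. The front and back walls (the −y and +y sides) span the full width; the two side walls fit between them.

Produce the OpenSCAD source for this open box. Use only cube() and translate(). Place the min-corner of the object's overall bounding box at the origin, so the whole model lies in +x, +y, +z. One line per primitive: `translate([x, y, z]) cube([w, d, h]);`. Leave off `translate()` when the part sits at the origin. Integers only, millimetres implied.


cube([240, 249, 20]);
translate([0, 0, 20]) cube([240, 20, 81]);
translate([0, 229, 20]) cube([240, 20, 81]);
translate([0, 20, 20]) cube([20, 209, 81]);
translate([220, 20, 20]) cube([20, 209, 81]);


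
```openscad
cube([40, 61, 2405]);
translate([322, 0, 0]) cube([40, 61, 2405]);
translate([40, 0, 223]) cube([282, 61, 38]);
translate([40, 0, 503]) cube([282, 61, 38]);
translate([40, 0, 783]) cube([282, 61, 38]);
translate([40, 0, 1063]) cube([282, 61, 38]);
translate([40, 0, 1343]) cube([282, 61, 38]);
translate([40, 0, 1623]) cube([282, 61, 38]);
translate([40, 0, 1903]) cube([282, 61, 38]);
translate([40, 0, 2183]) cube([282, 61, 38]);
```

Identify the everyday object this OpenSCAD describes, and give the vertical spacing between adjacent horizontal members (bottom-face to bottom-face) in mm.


A ladder. The rung spacing is 280 mm.

Two tall 40×61 posts with 8 short bars between them — a ladder. Adjacent rungs sit at z = 223 and z = 503, so the spacing is 503 − 223 = 280 mm.


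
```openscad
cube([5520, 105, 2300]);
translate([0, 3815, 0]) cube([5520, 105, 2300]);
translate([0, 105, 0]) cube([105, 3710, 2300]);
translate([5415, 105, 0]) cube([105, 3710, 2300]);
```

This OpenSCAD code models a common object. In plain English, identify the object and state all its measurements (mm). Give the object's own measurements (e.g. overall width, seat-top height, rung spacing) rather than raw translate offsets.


The wall frame of a small rectangular building: four walls, each 2300 mm tall and 105 mm thick, enclosing a footprint 5520 mm (x) by 3920 mm (y) outside-to-outside, with no floor or roof. The front and back walls (the −y and +y sides) span the full width; the two side walls fit between them.


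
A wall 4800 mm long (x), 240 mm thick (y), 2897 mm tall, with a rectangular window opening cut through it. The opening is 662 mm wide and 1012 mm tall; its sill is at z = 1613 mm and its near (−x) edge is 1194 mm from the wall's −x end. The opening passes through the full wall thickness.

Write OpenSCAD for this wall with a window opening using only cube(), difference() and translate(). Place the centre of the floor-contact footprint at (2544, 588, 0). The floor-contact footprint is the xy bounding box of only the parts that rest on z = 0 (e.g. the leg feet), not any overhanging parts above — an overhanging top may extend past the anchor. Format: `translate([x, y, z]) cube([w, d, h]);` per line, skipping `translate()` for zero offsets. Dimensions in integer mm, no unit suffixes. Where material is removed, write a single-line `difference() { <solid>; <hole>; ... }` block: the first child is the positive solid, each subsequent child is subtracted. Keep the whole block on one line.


difference() { translate([144, 468, 0]) cube([4800, 240, 2897]); translate([1338, 468, 1613]) cube([662, 240, 1012]); }


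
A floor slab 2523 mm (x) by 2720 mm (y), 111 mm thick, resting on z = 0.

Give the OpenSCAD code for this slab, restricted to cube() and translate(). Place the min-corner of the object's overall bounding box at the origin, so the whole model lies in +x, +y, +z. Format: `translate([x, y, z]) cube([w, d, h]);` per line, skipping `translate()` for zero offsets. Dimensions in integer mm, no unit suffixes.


cube([2523, 2720, 111]);


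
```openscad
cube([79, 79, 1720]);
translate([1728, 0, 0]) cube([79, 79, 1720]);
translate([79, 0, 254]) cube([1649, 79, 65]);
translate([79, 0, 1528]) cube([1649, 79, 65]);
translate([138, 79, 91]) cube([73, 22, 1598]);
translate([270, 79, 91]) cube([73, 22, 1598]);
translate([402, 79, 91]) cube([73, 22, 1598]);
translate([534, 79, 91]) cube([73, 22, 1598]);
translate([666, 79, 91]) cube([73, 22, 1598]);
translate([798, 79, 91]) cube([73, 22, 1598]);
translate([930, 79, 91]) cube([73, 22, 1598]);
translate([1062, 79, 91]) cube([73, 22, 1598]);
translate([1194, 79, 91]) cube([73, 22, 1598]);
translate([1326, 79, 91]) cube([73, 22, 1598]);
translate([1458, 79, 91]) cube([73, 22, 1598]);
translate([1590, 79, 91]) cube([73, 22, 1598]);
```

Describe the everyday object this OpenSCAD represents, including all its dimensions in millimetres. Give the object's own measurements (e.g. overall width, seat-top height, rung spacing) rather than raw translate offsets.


A fence section. Two 79×79 mm posts, 1720 mm tall, stand on the floor with a clear span of 1649 mm between their inner faces. Two horizontal rails of 79×65 mm section span the gap between the posts with their undersides at z = 254 mm and z = 1528 mm, flush with the posts' −y face. 12 pickets, each 73 mm wide, 22 mm thick and 1598 mm tall, are fixed to the +y face of the rails with their bottoms at z = 91 mm, spaced across the span with a 59 mm gap after the −x post and between neighbouring pickets, with 65 mm left before the +x post.


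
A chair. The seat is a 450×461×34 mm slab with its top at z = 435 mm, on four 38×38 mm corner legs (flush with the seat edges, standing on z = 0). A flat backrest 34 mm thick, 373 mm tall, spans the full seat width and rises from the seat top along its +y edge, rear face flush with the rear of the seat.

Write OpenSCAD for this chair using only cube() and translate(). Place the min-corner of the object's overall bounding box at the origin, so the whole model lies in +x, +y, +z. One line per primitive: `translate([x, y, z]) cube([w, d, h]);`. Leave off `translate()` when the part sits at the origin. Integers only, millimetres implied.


translate([0, 0, 401]) cube([450, 461, 34]);
cube([38, 38, 401]);
translate([412, 0, 0]) cube([38, 38, 401]);
translate([0, 423, 0]) cube([38, 38, 401]);
translate([412, 423, 0]) cube([38, 38, 401]);
translate([0, 427, 435]) cube([450, 34, 373]);


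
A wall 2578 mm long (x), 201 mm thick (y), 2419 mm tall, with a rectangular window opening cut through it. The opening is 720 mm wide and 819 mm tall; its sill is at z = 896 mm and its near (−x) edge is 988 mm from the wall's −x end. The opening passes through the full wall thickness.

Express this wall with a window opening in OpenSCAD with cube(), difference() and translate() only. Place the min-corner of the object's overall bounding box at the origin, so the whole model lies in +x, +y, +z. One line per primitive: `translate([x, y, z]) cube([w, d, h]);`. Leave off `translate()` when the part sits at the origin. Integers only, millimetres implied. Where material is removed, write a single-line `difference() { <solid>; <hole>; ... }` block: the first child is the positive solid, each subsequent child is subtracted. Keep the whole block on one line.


difference() { cube([2578, 201, 2419]); translate([988, 0, 896]) cube([720, 201, 819]); }


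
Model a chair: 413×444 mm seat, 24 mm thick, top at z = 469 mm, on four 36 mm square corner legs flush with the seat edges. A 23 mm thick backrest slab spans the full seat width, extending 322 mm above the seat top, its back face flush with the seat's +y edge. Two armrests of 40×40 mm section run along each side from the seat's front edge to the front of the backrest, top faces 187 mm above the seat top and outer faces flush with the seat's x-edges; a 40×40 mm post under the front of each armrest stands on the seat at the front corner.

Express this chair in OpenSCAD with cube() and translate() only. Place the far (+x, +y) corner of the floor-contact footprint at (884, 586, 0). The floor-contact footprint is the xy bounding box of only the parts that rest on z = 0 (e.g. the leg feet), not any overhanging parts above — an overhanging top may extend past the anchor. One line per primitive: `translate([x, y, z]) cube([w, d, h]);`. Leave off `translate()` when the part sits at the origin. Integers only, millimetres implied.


// leg_h = 469 - 24 = 445
// arm post h = 187 - 40 = 147
translate([471, 142, 445]) cube([413, 444, 24]);
translate([471, 142, 0]) cube([36, 36, 445]);
translate([848, 142, 0]) cube([36, 36, 445]);
translate([471, 550, 0]) cube([36, 36, 445]);
translate([848, 550, 0]) cube([36, 36, 445]);
translate([471, 563, 469]) cube([413, 23, 322]);
translate([471, 142, 616]) cube([40, 421, 40]);
translate([844, 142, 616]) cube([40, 421, 40]);
translate([471, 142, 469]) cube([40, 40, 147]);
translate([844, 142, 469]) cube([40, 40, 147]);


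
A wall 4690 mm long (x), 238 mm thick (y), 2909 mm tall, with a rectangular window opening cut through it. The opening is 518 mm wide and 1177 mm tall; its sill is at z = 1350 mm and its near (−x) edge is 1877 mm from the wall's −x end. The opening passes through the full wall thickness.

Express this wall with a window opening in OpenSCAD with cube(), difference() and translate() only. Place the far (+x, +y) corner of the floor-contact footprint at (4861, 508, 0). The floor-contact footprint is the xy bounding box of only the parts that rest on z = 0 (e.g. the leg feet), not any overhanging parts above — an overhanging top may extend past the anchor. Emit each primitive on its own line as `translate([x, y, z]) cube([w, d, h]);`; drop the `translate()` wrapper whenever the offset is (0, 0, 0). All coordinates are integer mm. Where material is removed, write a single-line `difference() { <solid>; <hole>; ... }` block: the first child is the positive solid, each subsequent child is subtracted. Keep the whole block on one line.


difference() { translate([171, 270, 0]) cube([4690, 238, 2909]); translate([2048, 270, 1350]) cube([518, 238, 1177]); }


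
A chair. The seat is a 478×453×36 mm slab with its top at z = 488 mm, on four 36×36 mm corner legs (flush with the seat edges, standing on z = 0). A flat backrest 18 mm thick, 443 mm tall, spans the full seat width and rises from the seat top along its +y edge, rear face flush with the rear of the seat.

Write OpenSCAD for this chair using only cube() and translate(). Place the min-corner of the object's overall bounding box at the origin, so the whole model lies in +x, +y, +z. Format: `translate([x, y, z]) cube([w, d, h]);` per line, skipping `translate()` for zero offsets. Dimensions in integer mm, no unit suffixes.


// leg_h = 488 - 36 = 452
translate([0, 0, 452]) cube([478, 453, 36]);
cube([36, 36, 452]);
translate([442, 0, 0]) cube([36, 36, 452]);
translate([0, 417, 0]) cube([36, 36, 452]);
translate([442, 417, 0]) cube([36, 36, 452]);
translate([0, 435, 488]) cube([478, 18, 443]);


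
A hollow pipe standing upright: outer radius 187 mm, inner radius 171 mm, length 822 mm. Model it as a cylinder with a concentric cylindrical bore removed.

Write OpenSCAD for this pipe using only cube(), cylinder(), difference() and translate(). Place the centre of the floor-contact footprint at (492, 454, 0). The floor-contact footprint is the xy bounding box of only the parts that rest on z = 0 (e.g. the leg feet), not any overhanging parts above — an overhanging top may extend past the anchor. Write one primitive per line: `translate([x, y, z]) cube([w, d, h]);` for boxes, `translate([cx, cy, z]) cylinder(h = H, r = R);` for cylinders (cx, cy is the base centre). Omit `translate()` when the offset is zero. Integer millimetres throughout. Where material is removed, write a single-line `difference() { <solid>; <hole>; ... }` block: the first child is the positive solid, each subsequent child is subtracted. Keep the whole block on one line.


difference() { translate([492, 454, 0]) cylinder(h = 822, r = 187); translate([492, 454, 0]) cylinder(h = 822, r = 171); }
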